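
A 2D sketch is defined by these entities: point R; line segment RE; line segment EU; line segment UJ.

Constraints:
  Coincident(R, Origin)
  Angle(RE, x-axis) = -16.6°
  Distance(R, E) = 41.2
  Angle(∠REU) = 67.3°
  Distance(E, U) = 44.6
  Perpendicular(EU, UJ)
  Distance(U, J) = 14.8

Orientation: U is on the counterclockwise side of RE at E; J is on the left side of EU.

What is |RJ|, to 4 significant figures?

36.91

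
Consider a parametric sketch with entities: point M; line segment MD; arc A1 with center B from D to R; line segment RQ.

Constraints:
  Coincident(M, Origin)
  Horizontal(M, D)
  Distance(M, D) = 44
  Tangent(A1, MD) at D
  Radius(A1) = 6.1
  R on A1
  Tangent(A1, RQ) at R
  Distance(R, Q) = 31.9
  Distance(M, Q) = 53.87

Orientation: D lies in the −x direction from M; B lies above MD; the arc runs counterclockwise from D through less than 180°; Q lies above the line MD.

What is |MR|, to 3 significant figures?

38.4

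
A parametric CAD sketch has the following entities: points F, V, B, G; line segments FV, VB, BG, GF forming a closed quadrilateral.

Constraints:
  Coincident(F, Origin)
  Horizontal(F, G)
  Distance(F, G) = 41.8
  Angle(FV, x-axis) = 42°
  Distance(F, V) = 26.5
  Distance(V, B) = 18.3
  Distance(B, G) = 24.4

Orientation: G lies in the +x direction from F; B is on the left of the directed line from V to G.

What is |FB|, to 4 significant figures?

43.98

Checks: |VB| = 18.30 ✓; |BG| = 24.40 ✓.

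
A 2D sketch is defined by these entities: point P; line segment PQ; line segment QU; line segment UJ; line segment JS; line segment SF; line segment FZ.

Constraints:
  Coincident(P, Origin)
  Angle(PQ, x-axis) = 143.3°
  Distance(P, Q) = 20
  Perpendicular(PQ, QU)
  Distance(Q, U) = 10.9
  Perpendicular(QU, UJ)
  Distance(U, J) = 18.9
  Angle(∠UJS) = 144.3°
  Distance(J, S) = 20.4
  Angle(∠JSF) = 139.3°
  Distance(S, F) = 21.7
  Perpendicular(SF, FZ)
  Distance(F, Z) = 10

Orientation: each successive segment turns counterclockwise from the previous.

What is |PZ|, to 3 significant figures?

26.7

∠JSF = 139.3° gives SF at 39.7° from the x-axis; with |SF| = 21.7, F = (29.7, 5.42). SF is perpendicular to FZ, so FZ runs at 130°; with |FZ| = 10.0, Z = (23.3, 13.1). Then |PZ| = |Z − P| = 26.7.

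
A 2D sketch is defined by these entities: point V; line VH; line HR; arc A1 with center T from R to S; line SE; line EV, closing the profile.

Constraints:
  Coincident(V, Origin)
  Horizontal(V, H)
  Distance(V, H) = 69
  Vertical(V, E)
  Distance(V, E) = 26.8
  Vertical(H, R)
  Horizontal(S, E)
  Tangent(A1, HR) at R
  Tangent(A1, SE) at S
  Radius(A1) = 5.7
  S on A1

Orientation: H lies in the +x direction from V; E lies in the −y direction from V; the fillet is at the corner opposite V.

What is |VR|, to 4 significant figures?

72.15

V is at the origin; V and H share the same y with |VH| = 69.0 and H on the +x side, so H = (69.00, 0.000). V and E share the same x with |VE| = 26.8 and E on the −y side, so E = (0.000, -26.80). The virtual corner opposite V is at (69.00, -26.80). Tangency of A1 to HR means the radius TR is perpendicular to HR and tangency of A1 to SE means the radius TS is perpendicular to SE, with radius 5.7, so the center T sits 5.7 in from both sides at T = (63.30, -21.10). That places the tangent points at R = (69.00, -21.10) on HR and S = (63.30, -26.80) on SE. Then |VR| = |R − V| = 72.15.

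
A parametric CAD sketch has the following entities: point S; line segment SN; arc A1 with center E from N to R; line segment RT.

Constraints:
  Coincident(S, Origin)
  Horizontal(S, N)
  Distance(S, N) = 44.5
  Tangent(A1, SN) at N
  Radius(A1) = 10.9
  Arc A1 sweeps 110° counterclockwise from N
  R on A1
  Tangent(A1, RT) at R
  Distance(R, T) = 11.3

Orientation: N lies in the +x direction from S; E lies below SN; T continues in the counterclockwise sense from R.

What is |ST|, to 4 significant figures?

45.72

S is at the origin; S and N share the same y with |SN| = 44.5 and N on the +x side, so N = (44.50, 0.000). Since A1 is tangent to SN there, EN ⟂ SN, so E = N + (0, -10.9) = (44.50, -10.90). On A1, N sits at bearing 90° from E; a 110° counterclockwise sweep puts R at bearing 200°, so R = E + 10.9·(cos 200°, sin 200°) = (34.26, -14.63). Since A1 is tangent to RT there, ER ⟂ RT, so RT runs along (−sin 200°, cos 200°); with |RT| = 11.3, T = (38.12, -25.25). Then |ST| = |T − S| = 45.72.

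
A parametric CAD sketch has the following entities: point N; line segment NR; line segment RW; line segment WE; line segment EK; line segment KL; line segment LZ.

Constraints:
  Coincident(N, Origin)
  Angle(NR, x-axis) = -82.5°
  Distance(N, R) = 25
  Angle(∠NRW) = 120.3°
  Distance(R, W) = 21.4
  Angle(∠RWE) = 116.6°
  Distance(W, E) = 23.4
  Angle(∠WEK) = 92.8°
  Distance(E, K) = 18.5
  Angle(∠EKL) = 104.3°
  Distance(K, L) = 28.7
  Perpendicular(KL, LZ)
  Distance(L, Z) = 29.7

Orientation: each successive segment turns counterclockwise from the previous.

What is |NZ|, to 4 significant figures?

44.50

N is at the origin; NR runs at -82.5° with length 25.0, so R = (3.263, -24.79). ∠NRW = 120.3° gives RW at -22.80° from the x-axis; with |RW| = 21.4, W = (22.99, -33.08). ∠RWE = 116.6° gives WE at 40.60° from the x-axis; with |WE| = 23.4, E = (40.76, -17.85). ∠WEK = 92.8° gives EK at 127.8° from the x-axis; with |EK| = 18.5, K = (29.42, -3.233). ∠EKL = 104.3° gives KL at -156.5° from the x-axis; with |KL| = 28.7, L = (3.100, -14.68). The perpendicularity gives LZ at right angles to KL, so LZ runs at -66.50°; with |LZ| = 29.7, Z = (14.94, -41.91). Then |NZ| = |Z − N| = 44.50.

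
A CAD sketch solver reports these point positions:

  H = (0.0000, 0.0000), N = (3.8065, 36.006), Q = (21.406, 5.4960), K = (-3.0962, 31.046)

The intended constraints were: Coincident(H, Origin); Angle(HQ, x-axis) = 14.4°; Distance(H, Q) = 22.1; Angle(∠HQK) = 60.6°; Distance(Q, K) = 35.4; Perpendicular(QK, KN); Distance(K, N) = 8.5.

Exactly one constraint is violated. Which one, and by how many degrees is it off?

Perpendicular(QK, KN) — off by 8.10°.

H = (0.00, 0.00) ✓; HQ at 14.40° ✓; |HQ| = 22.10 ✓; ∠HQK = 60.60° ✓; |QK| = 35.40 ✓; ∠(QK, KN) = 98.10° ✗; |KN| = 8.500 ✓.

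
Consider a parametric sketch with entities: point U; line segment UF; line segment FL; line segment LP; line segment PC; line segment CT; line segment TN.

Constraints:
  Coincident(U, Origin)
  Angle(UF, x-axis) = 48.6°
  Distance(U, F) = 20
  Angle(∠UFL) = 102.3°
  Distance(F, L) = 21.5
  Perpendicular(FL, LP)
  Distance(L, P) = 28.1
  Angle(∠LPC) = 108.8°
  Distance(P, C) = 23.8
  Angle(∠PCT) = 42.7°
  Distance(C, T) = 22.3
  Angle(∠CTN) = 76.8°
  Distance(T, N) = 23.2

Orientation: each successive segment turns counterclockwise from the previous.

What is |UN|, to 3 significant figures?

33.4

U is at the origin; UF runs at 48.6° with length 20.0, so F = (13.2, 15.0). ∠UFL = 102.3° gives FL at 126° from the x-axis; with |FL| = 21.5, L = (0.498, 32.3). The perpendicularity gives LP at right angles to FL, so LP runs at -144°; with |LP| = 28.1, P = (-22.1, 15.7). ∠LPC = 108.8° gives PC at -72.5° from the x-axis; with |PC| = 23.8, C = (-15.0, -7.00). ∠PCT = 42.7° gives CT at 64.8° from the x-axis; with |CT| = 22.3, T = (-5.50, 13.2). ∠CTN = 76.8° gives TN at 168° from the x-axis; with |TN| = 23.2, N = (-28.2, 18.0). Then |UN| = |N − U| = 33.4.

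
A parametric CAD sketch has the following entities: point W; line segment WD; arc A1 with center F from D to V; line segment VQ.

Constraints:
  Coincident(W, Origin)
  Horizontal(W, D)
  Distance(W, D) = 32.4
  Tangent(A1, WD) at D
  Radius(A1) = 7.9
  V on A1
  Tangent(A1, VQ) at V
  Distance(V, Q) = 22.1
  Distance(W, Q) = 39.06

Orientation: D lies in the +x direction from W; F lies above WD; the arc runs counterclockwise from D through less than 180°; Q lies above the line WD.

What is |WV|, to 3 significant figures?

40.7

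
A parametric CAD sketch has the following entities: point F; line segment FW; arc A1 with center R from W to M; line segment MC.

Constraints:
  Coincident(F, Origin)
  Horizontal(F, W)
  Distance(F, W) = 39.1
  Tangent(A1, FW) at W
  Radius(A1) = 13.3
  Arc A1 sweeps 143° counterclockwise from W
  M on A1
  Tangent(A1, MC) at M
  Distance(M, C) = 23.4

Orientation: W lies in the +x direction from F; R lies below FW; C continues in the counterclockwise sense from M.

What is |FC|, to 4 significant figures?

62.63

On A1, W sits at bearing 90° from R; a 143° counterclockwise sweep puts M at bearing 233°, so M = R + 13.3·(cos 233°, sin 233°) = (31.10, -23.92). Since A1 is tangent to MC there, RM ⟂ MC, so MC runs along (−sin 233°, cos 233°); with |MC| = 23.4, C = (49.78, -38.00). Then |FC| = |C − F| = 62.63.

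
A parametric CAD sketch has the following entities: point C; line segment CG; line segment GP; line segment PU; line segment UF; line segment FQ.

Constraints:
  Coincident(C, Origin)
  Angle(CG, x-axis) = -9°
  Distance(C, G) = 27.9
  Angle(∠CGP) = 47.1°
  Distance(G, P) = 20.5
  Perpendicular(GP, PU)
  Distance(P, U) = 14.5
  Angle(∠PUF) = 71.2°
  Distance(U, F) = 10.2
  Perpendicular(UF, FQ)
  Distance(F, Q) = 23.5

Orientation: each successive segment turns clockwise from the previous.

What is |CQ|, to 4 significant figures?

31.48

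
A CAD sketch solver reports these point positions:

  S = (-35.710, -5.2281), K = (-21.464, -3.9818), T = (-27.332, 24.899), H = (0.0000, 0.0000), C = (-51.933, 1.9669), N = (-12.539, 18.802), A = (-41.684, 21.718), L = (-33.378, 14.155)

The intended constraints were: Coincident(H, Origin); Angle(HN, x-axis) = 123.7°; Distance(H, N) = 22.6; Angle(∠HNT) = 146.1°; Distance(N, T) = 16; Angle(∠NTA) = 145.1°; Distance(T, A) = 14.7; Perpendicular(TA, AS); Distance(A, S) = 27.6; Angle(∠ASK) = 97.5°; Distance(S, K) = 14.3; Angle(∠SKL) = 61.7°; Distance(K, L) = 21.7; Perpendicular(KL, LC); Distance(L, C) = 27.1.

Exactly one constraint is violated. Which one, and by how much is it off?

Distance(L, C) = 27.1 — off by 4.90.

H = (0.00, 0.00) ✓; HN at 123.7° ✓; |HN| = 22.60 ✓; ∠HNT = 146.1° ✓; |NT| = 16.00 ✓; ∠NTA = 145.1° ✓; |TA| = 14.70 ✓; ∠(TA, AS) = 90.00° ✓; |AS| = 27.60 ✓; ∠ASK = 97.50° ✓; |SK| = 14.30 ✓; ∠SKL = 61.70° ✓; |KL| = 21.70 ✓; ∠(KL, LC) = 90.00° ✓; |LC| = 22.20 ✗.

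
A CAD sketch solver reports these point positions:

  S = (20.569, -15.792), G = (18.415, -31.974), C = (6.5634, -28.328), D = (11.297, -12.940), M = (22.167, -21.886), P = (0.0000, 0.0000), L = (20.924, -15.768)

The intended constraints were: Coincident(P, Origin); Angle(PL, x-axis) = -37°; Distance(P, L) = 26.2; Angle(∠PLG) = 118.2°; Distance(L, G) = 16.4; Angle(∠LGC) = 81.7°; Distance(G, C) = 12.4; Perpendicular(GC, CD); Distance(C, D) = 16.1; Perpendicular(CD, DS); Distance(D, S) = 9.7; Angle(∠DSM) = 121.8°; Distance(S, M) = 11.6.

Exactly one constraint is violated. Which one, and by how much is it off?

Distance(S, M) = 11.6 — off by 5.30.

P = (0.00, 0.00) ✓; PL at -37.00° ✓; |PL| = 26.20 ✓; ∠PLG = 118.2° ✓; |LG| = 16.40 ✓; ∠LGC = 81.70° ✓; |GC| = 12.40 ✓; ∠(GC, CD) = 90.00° ✓; |CD| = 16.10 ✓; ∠(CD, DS) = 90.00° ✓; |DS| = 9.701 ✓; ∠DSM = 121.8° ✓; |SM| = 6.300 ✗.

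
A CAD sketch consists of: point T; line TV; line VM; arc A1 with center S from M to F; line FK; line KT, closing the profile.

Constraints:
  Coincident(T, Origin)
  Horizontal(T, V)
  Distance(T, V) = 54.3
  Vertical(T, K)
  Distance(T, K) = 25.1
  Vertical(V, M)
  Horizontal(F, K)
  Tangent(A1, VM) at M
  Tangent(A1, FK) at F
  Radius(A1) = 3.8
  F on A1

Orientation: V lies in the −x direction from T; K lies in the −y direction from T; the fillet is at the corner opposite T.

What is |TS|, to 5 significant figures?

54.808

T is at the origin; TV is horizontal with |TV| = 54.3 and V on the −x side, so V = (-54.300, 0.0000). T and K share the same x with |TK| = 25.1 and K on the −y side, so K = (0.0000, -25.100). The virtual corner opposite T is at (-54.300, -25.100). Tangency of A1 to VM means the radius SM is perpendicular to VM and since A1 is tangent to FK there, SF ⟂ FK, with radius 3.8, so the center S sits 3.8 in from both sides at S = (-50.500, -21.300). Then |TS| = |S − T| = 54.808.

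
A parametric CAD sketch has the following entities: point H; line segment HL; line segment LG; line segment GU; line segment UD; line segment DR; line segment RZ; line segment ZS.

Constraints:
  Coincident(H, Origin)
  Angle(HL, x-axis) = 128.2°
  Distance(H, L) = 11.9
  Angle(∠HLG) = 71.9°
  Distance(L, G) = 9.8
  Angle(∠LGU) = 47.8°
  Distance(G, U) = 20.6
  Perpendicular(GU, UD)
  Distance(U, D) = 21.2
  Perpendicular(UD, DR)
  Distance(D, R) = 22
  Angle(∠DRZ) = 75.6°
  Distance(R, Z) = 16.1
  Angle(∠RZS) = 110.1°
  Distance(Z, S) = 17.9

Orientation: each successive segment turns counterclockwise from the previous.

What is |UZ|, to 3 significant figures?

18.8

UD ⟂ DR, so DR runs at -172°; with |DR| = 22.0, R = (-17.3, 22.0). ∠DRZ = 75.6° gives RZ at -67.1° from the x-axis; with |RZ| = 16.1, Z = (-11.0, 7.13). Then |UZ| = |Z − U| = 18.8.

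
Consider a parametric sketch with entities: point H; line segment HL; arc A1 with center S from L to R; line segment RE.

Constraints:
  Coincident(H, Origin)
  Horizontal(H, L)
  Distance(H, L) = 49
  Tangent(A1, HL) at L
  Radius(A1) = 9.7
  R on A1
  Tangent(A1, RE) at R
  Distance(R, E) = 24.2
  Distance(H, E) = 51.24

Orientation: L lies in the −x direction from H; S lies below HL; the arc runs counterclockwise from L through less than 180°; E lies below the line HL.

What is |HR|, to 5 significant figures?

58.244

Checks: |SL| = 9.700 ✓; |SR| = 9.700 ✓; ∠(SR, RE) = 90.00° ✓; |RE| = 24.20 ✓; |HE| = 51.24 ✓.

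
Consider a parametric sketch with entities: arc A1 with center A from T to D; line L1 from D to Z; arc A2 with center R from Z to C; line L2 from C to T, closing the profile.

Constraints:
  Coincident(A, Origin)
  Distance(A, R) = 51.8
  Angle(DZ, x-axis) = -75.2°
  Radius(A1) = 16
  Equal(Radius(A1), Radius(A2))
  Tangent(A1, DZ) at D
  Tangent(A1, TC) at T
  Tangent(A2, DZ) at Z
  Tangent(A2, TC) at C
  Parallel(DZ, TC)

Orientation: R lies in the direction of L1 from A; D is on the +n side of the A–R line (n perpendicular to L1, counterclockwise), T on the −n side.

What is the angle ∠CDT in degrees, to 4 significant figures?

58.29°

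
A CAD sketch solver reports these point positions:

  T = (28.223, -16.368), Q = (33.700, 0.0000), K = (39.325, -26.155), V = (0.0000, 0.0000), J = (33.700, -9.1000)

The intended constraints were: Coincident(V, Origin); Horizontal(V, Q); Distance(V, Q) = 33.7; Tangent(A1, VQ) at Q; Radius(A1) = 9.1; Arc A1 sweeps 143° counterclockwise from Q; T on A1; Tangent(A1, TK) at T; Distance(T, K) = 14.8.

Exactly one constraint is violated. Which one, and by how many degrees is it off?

Tangent(A1, TK) at T — off by 4.40°.

V = (0.00, 0.00) ✓; V.y = 0.00, Q.y = 0.00 ✓; |VQ| = 33.70 ✓; ∠(JQ, QV) = 90.00° ✓; |JQ| = 9.100 ✓; bearing(J→T) − bearing(J→Q) = 143.0° ✓; |JT| = 9.101 ✓; ∠(JT, TK) = 94.40° ✗; |TK| = 14.80 ✓.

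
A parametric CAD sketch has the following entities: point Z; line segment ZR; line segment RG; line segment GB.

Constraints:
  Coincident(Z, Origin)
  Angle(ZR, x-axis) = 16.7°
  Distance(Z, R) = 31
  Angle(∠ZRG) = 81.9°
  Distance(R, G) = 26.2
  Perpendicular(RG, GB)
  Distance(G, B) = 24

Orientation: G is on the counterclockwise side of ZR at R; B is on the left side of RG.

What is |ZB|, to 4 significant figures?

22.83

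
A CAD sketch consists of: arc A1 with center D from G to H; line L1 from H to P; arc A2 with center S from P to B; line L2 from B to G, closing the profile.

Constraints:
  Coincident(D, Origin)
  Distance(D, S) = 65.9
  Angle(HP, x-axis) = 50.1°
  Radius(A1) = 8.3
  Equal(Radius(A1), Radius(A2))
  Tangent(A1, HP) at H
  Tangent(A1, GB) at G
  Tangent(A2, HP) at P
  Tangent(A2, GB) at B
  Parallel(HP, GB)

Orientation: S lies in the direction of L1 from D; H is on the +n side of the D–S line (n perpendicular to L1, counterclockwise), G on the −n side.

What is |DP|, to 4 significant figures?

66.42

The slot axis is L1's direction at 50.1°, so u = (cos 50.1°, sin 50.1°) = (0.6414, 0.7672) and n = (−sin 50.1°, cos 50.1°) = (-0.7672, 0.6414). D is at the origin and S lies 65.9 along u from D, so S = 65.9·u = (42.27, 50.56). Tangency of A1 to both parallel lines with radius 8.3 puts H and G at D ± 8.3·n: H = (-6.367, 5.324), G = (6.367, -5.324). Equal radii place P and B the same way about S: P = S + 8.3·n = (35.90, 55.88), B = S − 8.3·n = (48.64, 45.23). Then |DP| = |P − D| = 66.42.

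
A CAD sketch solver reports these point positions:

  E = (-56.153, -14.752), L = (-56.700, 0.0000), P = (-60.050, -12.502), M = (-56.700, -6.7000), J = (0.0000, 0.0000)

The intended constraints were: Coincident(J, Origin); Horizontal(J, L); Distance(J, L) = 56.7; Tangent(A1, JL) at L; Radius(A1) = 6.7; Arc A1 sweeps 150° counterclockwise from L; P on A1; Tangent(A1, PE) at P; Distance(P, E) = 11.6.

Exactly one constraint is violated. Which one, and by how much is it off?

Distance(P, E) = 11.6 — off by 7.10.

J = (0.00, 0.00) ✓; J.y = 0.00, L.y = 0.00 ✓; |JL| = 56.70 ✓; ∠(ML, LJ) = 90.00° ✓; |ML| = 6.700 ✓; bearing(M→P) − bearing(M→L) = 150.0° ✓; |MP| = 6.700 ✓; ∠(MP, PE) = 90.00° ✓; |PE| = 4.500 ✗.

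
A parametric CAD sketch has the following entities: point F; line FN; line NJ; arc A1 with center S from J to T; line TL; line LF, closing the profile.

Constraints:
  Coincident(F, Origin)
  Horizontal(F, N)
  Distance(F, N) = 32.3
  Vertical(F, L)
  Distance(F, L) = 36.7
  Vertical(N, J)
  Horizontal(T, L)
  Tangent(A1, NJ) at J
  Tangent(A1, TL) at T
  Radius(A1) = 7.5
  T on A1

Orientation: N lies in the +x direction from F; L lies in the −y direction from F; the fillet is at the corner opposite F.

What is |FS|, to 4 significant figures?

38.31

F is at the origin; FN is horizontal with |FN| = 32.3 and N on the +x side, so N = (32.30, 0.000). F and L share the same x with |FL| = 36.7 and L on the −y side, so L = (0.000, -36.70). The virtual corner opposite F is at (32.30, -36.70). The tangent condition forces SJ to be normal to NJ and the tangent condition forces ST to be normal to TL, with radius 7.5, so the center S sits 7.5 in from both sides at S = (24.80, -29.20). Then |FS| = |S − F| = 38.31.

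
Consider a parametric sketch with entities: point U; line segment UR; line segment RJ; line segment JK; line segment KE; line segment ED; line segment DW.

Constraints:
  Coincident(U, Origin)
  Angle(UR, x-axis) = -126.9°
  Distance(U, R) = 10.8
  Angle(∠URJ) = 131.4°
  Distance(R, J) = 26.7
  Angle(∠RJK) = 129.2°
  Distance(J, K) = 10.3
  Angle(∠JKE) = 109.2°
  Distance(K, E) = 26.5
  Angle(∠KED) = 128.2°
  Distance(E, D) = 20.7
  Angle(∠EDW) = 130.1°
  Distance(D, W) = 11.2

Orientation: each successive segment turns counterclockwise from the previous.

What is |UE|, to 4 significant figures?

34.71

∠RJK = 129.2° gives JK at -27.50° from the x-axis; with |JK| = 10.3, K = (8.066, -39.54). ∠JKE = 109.2° gives KE at 43.30° from the x-axis; with |KE| = 26.5, E = (27.35, -21.36). Then |UE| = |E − U| = 34.71.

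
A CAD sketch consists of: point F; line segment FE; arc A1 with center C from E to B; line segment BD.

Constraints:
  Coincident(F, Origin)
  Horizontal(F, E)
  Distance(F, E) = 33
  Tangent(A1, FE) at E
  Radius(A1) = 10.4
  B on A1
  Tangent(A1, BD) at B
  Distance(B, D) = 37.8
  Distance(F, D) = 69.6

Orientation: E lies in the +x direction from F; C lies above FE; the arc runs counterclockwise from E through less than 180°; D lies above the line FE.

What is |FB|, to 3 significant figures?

43.5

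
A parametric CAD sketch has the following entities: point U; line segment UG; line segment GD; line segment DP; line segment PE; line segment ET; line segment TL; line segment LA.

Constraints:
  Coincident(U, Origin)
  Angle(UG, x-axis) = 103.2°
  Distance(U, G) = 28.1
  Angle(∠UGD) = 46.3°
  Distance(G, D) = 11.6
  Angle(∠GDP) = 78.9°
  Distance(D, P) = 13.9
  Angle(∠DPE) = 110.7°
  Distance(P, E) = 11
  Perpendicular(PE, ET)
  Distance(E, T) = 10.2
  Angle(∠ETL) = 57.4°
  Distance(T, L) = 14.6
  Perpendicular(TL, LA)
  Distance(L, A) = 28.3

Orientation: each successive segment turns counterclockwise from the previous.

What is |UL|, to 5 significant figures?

13.290

U is at the origin; UG runs at 103.2° with length 28.1, so G = (-6.4167, 27.358). ∠UGD = 46.3° gives GD at -123.10° from the x-axis; with |GD| = 11.6, D = (-12.751, 17.640). ∠GDP = 78.9° gives DP at -22.000° from the x-axis; with |DP| = 13.9, P = (0.13641, 12.433). ∠DPE = 110.7° gives PE at 47.300° from the x-axis; with |PE| = 11.0, E = (7.5962, 20.517). PE is perpendicular to ET, so ET runs at 137.30°; with |ET| = 10.2, T = (0.10004, 27.434). ∠ETL = 57.4° gives TL at -100.10° from the x-axis; with |TL| = 14.6, L = (-2.4603, 13.061). Then |UL| = |L − U| = 13.290.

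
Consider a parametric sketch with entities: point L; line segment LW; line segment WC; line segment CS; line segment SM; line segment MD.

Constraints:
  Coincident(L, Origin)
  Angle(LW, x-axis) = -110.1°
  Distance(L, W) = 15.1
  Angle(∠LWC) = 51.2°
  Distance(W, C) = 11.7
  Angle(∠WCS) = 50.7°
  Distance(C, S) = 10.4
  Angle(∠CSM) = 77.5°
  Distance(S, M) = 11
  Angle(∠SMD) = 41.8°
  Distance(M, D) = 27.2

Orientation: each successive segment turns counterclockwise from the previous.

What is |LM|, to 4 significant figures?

16.65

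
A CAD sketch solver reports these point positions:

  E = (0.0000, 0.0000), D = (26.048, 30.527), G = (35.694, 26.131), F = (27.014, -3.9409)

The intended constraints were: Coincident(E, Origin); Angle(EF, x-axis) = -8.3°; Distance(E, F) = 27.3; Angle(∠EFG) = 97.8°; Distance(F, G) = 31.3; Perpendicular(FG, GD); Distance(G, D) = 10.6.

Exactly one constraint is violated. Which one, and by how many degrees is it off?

Perpendicular(FG, GD) — off by 8.40°.

E = (0.00, 0.00) ✓; EF at -8.300° ✓; |EF| = 27.30 ✓; ∠EFG = 97.80° ✓; |FG| = 31.30 ✓; ∠(FG, GD) = 81.60° ✗; |GD| = 10.60 ✓.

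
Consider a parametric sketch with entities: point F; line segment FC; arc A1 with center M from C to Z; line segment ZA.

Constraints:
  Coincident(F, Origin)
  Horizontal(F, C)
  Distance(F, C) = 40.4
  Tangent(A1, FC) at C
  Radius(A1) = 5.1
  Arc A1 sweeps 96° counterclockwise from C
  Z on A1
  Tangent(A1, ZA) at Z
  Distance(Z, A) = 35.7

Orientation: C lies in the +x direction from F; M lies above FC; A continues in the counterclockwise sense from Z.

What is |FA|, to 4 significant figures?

58.61

F is at the origin; FC is horizontal with |FC| = 40.4 and C on the +x side, so C = (40.40, 0.000). Tangency of A1 to FC means the radius MC is perpendicular to FC, so M = C + (0, 5.1) = (40.40, 5.100). On A1, C sits at bearing -90° from M; a 96° counterclockwise sweep puts Z at bearing 6°, so Z = M + 5.1·(cos 6°, sin 6°) = (45.47, 5.633). Since A1 is tangent to ZA there, MZ ⟂ ZA, so ZA runs along (−sin 6°, cos 6°); with |ZA| = 35.7, A = (41.74, 41.14). Then |FA| = |A − F| = 58.61.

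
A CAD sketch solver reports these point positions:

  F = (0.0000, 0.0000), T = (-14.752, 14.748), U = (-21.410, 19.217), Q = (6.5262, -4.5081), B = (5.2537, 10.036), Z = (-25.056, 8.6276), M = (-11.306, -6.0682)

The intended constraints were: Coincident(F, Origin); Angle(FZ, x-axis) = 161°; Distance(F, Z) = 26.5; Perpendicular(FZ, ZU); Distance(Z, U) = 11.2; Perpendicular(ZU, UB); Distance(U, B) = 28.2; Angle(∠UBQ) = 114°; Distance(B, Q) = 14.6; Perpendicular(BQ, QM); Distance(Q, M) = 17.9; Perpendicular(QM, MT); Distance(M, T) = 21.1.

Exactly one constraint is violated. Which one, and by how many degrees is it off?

Perpendicular(QM, MT) — off by 4.40°.

F = (0.00, 0.00) ✓; FZ at 161.0° ✓; |FZ| = 26.50 ✓; ∠(FZ, ZU) = 90.00° ✓; |ZU| = 11.20 ✓; ∠(ZU, UB) = 90.00° ✓; |UB| = 28.20 ✓; ∠UBQ = 114.0° ✓; |BQ| = 14.60 ✓; ∠(BQ, QM) = 90.00° ✓; |QM| = 17.90 ✓; ∠(QM, MT) = 85.60° ✗; |MT| = 21.10 ✓.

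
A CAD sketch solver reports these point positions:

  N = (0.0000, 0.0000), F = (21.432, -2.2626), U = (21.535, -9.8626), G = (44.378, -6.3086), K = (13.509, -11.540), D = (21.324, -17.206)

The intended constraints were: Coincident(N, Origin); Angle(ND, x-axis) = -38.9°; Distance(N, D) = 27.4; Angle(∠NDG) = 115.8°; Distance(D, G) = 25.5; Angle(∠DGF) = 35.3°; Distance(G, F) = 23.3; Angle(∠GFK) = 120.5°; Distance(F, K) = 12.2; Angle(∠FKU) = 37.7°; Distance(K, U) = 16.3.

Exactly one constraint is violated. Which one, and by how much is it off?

Distance(K, U) = 16.3 — off by 8.10.

N = (0.00, 0.00) ✓; ND at -38.90° ✓; |ND| = 27.40 ✓; ∠NDG = 115.8° ✓; |DG| = 25.50 ✓; ∠DGF = 35.30° ✓; |GF| = 23.30 ✓; ∠GFK = 120.5° ✓; |FK| = 12.20 ✓; ∠FKU = 37.70° ✓; |KU| = 8.199 ✗.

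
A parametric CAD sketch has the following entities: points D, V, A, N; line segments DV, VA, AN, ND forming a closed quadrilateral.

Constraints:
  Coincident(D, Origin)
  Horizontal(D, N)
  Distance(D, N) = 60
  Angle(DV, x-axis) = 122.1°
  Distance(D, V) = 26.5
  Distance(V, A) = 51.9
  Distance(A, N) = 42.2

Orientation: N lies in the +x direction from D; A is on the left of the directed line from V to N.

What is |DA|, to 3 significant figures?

50.4

Checks: DV at 122.1° ✓; |VA| = 51.90 ✓; |AN| = 42.20 ✓.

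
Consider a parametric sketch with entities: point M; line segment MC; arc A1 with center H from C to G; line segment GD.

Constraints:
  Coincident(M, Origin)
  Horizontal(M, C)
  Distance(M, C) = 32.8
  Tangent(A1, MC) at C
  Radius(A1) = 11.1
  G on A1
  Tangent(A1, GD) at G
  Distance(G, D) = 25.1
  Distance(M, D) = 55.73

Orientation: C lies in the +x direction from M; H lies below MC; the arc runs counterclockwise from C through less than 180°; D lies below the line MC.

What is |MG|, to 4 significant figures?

30.86

M is at the origin; M and C share the same y with |MC| = 32.8 and C on the +x side, so C = (32.80, 0.000). The tangent condition forces HC to be normal to MC, so H = C + (0, -11.1) = (32.80, -11.10). Since HG ⟂ GD (tangency), |HD| = √(11.1² + 25.1²) = 27.44 regardless of where G sits on A1. So D lies on both circle(M, 55.73) and circle(H, 27.44); the below-MC intersection is D = (41.59, -37.10). G is the foot of the tangent from D: G = (24.62, -18.60).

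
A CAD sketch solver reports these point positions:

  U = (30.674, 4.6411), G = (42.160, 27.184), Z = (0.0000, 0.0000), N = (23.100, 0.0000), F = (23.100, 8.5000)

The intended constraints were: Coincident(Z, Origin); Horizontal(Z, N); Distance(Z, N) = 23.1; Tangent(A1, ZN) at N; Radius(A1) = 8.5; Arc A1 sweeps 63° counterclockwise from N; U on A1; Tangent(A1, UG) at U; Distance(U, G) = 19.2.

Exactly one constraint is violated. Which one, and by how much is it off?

Distance(U, G) = 19.2 — off by 6.10.

Z = (0.00, 0.00) ✓; Z.y = 0.00, N.y = 0.00 ✓; |ZN| = 23.10 ✓; ∠(FN, NZ) = 90.00° ✓; |FN| = 8.500 ✓; bearing(F→U) − bearing(F→N) = 63.00° ✓; |FU| = 8.500 ✓; ∠(FU, UG) = 90.00° ✓; |UG| = 25.30 ✗.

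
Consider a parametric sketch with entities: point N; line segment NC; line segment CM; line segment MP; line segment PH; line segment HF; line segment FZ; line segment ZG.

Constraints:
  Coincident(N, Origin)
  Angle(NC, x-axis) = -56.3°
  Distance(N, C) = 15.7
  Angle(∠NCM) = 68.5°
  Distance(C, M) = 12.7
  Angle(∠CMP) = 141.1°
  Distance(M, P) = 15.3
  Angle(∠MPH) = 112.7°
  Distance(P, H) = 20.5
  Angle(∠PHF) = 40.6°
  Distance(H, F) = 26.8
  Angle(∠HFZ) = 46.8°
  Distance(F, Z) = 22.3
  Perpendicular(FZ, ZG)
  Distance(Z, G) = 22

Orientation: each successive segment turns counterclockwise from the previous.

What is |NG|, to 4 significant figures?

24.36

∠HFZ = 46.8° gives FZ at 74.00° from the x-axis; with |FZ| = 22.3, Z = (15.31, 17.58). FZ ⟂ ZG, so ZG runs at 164.0°; with |ZG| = 22.0, G = (-5.842, 23.65). Then |NG| = |G − N| = 24.36.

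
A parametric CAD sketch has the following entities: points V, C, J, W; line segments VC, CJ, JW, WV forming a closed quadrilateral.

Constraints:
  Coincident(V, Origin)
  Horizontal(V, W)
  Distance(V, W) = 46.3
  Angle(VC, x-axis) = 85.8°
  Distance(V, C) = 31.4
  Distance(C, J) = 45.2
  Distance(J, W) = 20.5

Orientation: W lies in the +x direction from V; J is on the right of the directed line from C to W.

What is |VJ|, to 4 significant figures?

27.69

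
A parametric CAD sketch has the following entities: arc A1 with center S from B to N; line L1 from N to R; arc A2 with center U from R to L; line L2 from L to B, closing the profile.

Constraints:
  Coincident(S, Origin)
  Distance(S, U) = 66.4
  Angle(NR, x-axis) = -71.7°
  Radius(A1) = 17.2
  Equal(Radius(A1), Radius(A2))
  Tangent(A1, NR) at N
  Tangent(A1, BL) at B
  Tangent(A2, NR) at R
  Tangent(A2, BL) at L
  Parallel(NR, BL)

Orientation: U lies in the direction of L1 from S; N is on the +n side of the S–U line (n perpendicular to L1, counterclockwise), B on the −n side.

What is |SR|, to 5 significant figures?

68.592

The slot axis is L1's direction at -71.7°, so u = (cos -71.7°, sin -71.7°) = (0.31399, -0.94943) and n = (−sin -71.7°, cos -71.7°) = (0.94943, 0.31399). S is at the origin and U lies 66.4 along u from S, so U = 66.4·u = (20.849, -63.042). Tangency of A1 to both parallel lines with radius 17.2 puts N and B at S ± 17.2·n: N = (16.330, 5.4007), B = (-16.330, -5.4007). Equal radii place R and L the same way about U: R = U + 17.2·n = (37.179, -57.641), L = U − 17.2·n = (4.5190, -68.443). Then |SR| = |R − S| = 68.592.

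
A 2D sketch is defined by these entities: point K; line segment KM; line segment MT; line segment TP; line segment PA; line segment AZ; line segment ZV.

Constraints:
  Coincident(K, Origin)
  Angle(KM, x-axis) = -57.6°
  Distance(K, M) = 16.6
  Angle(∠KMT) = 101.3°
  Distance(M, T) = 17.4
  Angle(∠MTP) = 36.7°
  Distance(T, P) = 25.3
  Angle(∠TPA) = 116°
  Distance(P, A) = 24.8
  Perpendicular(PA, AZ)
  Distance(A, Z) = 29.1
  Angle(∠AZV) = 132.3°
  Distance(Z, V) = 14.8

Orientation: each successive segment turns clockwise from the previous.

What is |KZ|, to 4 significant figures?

39.28

K is at the origin; KM runs at -57.6° with length 16.6, so M = (8.895, -14.02). ∠KMT = 101.3° gives MT at -136.3° from the x-axis; with |MT| = 17.4, T = (-3.685, -26.04). ∠MTP = 36.7° gives TP at 80.40° from the x-axis; with |TP| = 25.3, P = (0.5343, -1.091). ∠TPA = 116.0° gives PA at 16.40° from the x-axis; with |PA| = 24.8, A = (24.33, 5.911). The perpendicularity gives AZ at right angles to PA, so AZ runs at -73.60°; with |AZ| = 29.1, Z = (32.54, -22.01). Then |KZ| = |Z − K| = 39.28.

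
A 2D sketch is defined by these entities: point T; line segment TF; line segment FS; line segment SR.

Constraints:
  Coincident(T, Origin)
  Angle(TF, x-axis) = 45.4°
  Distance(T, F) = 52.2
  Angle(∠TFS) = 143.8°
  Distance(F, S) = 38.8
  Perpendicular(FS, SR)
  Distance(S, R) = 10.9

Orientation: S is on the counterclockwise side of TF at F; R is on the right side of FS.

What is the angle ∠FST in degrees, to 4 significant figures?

20.86°

T is at the origin; TF runs at 45.4° with length 52.2, so F = 52.2·(cos 45.4°, sin 45.4°) = (36.65, 37.17). ∠TFS = 143.8°, so FS runs at 45.4° + (180° − 143.8°) = 81.60° from the x-axis; with |FS| = 38.8, S = F + 38.8·(cos 81.60°, sin 81.60°) = (42.32, 75.55). Then cos ∠FST = SF·ST / (|SF||ST|), giving 20.86°.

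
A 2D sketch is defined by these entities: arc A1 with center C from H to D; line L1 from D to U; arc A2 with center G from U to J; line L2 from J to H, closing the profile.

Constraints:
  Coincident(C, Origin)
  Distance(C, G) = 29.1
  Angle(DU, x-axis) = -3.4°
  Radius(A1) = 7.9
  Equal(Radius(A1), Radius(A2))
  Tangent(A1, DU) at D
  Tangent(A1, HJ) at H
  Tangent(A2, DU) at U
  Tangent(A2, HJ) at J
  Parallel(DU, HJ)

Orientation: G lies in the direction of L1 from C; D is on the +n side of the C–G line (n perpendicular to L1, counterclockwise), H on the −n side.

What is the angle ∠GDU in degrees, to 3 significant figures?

15.2°

The slot axis is L1's direction at -3.4°, so u = (cos -3.4°, sin -3.4°) = (0.998, -0.0593) and n = (−sin -3.4°, cos -3.4°) = (0.0593, 0.998). C is at the origin and G lies 29.1 along u from C, so G = 29.1·u = (29.0, -1.73). Tangency of A1 to both parallel lines with radius 7.9 puts D and H at C ± 7.9·n: D = (0.469, 7.89), H = (-0.469, -7.89). Equal radii place U and J the same way about G: U = G + 7.9·n = (29.5, 6.16), J = G − 7.9·n = (28.6, -9.61). Then cos ∠GDU = DG·DU / (|DG||DU|), giving 15.2°.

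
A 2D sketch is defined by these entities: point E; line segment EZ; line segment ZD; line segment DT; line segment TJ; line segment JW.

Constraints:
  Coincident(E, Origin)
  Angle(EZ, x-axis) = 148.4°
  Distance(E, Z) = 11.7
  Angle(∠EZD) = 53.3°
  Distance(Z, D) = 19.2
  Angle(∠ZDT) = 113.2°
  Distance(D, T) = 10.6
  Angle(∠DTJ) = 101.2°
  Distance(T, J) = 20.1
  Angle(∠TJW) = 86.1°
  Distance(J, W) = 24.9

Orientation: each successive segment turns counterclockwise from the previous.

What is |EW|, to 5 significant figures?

16.113

∠DTJ = 101.2° gives TJ at 60.700° from the x-axis; with |TJ| = 20.1, J = (11.654, 1.2421). ∠TJW = 86.1° gives JW at 154.60° from the x-axis; with |JW| = 24.9, W = (-10.839, 11.923). Then |EW| = |W − E| = 16.113.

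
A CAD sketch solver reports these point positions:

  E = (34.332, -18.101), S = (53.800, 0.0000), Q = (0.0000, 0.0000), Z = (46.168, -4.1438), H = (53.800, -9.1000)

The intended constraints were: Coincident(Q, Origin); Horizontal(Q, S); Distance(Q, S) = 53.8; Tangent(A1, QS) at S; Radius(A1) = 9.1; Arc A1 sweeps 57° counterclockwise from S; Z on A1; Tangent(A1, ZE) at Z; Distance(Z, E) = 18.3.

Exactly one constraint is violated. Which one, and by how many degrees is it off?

Tangent(A1, ZE) at Z — off by 7.30°.

Q = (0.00, 0.00) ✓; Q.y = 0.00, S.y = 0.00 ✓; |QS| = 53.80 ✓; ∠(HS, SQ) = 90.00° ✓; |HS| = 9.100 ✓; bearing(H→Z) − bearing(H→S) = 57.00° ✓; |HZ| = 9.100 ✓; ∠(HZ, ZE) = 97.30° ✗; |ZE| = 18.30 ✓.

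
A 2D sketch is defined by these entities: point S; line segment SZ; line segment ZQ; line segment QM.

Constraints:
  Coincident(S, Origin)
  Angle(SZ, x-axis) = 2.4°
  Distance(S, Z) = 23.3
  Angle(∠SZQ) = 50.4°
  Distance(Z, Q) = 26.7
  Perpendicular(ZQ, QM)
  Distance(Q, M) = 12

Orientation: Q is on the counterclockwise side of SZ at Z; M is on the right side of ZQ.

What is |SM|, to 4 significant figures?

32.21

∠SZQ = 50.4°, so ZQ runs at 2.4° + (180° − 50.4°) = 132.0° from the x-axis; with |ZQ| = 26.7, Q = Z + 26.7·(cos 132.0°, sin 132.0°) = (5.414, 20.82). The perpendicularity gives QM at right angles to ZQ; with |QM| = 12.0 on the right of ZQ, M = Q + 12.0·(0.7431, 0.6691) = (14.33, 28.85). Then |SM| = |M − S| = 32.21.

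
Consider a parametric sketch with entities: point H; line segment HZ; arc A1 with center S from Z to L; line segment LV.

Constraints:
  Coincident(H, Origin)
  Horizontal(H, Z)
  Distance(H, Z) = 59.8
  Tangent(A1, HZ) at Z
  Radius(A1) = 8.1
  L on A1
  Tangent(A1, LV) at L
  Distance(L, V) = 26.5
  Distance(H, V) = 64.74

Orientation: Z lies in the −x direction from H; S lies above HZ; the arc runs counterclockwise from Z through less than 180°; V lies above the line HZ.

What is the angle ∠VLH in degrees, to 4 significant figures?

105.3°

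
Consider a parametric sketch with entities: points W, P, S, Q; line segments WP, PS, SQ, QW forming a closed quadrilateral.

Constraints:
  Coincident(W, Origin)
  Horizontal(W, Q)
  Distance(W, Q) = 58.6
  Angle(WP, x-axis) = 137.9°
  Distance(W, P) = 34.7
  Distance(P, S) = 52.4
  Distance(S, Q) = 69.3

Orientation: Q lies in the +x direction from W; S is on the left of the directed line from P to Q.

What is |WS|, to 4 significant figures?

57.09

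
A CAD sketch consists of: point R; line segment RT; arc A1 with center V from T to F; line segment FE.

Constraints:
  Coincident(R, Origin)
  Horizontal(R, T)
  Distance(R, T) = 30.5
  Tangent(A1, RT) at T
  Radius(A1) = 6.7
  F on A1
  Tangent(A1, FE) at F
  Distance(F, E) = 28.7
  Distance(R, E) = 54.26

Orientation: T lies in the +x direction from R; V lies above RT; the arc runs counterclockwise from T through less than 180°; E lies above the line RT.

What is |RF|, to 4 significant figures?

37.46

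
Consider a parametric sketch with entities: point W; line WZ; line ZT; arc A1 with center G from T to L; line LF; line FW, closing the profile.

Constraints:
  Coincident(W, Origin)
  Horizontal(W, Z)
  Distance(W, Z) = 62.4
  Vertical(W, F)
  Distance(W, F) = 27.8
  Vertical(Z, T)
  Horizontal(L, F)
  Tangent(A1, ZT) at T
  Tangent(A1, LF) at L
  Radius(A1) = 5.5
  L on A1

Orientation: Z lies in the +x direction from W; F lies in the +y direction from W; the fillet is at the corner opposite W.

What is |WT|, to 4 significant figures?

66.26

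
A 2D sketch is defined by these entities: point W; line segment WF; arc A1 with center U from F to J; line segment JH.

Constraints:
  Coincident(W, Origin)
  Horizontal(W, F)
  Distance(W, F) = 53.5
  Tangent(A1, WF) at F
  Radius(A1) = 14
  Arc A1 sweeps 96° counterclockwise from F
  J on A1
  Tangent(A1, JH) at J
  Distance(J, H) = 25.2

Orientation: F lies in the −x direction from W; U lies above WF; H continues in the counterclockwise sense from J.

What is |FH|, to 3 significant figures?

42.1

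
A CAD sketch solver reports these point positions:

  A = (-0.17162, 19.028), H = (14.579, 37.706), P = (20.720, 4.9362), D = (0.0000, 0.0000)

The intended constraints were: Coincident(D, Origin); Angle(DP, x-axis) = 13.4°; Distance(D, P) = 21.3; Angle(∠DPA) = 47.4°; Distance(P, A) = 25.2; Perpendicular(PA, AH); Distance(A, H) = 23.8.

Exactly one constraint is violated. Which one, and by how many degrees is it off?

Perpendicular(PA, AH) — off by 4.30°.

D = (0.00, 0.00) ✓; DP at 13.40° ✓; |DP| = 21.30 ✓; ∠DPA = 47.40° ✓; |PA| = 25.20 ✓; ∠(PA, AH) = 94.30° ✗; |AH| = 23.80 ✓.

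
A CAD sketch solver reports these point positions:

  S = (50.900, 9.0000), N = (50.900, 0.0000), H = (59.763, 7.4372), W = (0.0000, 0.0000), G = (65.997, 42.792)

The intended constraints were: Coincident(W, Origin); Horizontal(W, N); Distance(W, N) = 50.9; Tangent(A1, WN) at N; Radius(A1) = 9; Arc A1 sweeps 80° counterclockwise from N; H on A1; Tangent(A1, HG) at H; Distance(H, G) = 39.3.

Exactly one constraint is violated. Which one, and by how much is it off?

Distance(H, G) = 39.3 — off by 3.40.

W = (0.00, 0.00) ✓; W.y = 0.00, N.y = 0.00 ✓; |WN| = 50.90 ✓; ∠(SN, NW) = 90.00° ✓; |SN| = 9.000 ✓; bearing(S→H) − bearing(S→N) = 80.00° ✓; |SH| = 9.000 ✓; ∠(SH, HG) = 90.00° ✓; |HG| = 35.90 ✗.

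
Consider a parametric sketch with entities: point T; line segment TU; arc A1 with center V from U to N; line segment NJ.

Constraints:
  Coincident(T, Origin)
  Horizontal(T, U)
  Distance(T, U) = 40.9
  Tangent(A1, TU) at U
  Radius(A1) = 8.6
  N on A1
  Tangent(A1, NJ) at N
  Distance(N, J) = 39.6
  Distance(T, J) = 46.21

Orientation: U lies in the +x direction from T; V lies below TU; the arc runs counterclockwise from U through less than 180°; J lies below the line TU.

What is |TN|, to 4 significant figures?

33.34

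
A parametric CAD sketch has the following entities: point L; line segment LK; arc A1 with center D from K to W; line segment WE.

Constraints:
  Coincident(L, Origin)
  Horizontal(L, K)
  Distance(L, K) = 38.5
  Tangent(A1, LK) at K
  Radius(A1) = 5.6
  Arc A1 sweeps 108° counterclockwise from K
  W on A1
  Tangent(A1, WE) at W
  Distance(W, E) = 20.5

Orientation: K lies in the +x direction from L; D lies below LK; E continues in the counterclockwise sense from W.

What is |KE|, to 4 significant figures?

26.85

L is at the origin; LK is horizontal with |LK| = 38.5 and K on the +x side, so K = (38.50, 0.000). A1 meets LK tangentially, so DK is at right angles to LK, so D = K + (0, -5.6) = (38.50, -5.600). On A1, K sits at bearing 90° from D; a 108° counterclockwise sweep puts W at bearing 198°, so W = D + 5.6·(cos 198°, sin 198°) = (33.17, -7.330). Tangency of A1 to WE means the radius DW is perpendicular to WE, so WE runs along (−sin 198°, cos 198°); with |WE| = 20.5, E = (39.51, -26.83). Then |KE| = |E − K| = 26.85.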